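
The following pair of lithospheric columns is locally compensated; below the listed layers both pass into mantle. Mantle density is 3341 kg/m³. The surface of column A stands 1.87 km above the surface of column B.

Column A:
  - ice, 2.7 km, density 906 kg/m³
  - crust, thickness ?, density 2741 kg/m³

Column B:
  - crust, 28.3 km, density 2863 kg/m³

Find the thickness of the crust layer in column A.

Take the compensation level at the base of the deeper column (depth z_c below the surface of column A) and equate Σ ρ_i t_i down to z_c; mantle fills any gap and the z_c terms cancel.
Column A: 2.7×906 + x×2741 + (z_c − 2.7 − x)×3341
Column B: 1.87×0 + 28.3×2863 + (z_c − 1.87 − 28.3)×3341
The z_c×3341 term appears on both sides and cancels. Collect the known terms of each column as K = Σ(ρt)_known − 3341 × (depth of known layers): K_A = 2446.2 − 3341×2.7 = −6574.5; K_B = 81022.9 − 3341×(1.87 + 28.3) = −19775.07.
Balance: K_A − x×(3341 − 2741) = K_B, so x = (K_A − K_B)/(3341 − 2741) = 13200.6/600 = 22 km.

22 km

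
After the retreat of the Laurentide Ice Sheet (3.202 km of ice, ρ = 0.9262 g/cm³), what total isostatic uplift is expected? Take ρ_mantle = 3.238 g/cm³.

0.916 km

Removing the load lets mantle flow back in; uplift u satisfies ρ_ice t = ρ_m u.
u = t ρ_ice/ρ_m = 3.202 km × 0.9262/3.238 = 0.916 km.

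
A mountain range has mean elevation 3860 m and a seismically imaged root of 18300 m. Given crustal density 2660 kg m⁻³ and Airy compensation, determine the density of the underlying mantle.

3220 kg m⁻³

Airy balance: ρ_c h = (ρ_m − ρ_c) r → ρ_m = ρ_c (1 + h/r).
ρ_m = 2660 × (1 + 3860 m/18300 m) = 3220 kg m⁻³.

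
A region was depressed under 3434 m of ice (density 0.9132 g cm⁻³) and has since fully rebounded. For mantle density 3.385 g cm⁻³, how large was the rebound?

Removing the load lets mantle flow back in; uplift u satisfies ρ_ice t = ρ_m u.
u = t ρ_ice/ρ_m = 3434 m × 0.9132/3.385 = 926 m.

926 m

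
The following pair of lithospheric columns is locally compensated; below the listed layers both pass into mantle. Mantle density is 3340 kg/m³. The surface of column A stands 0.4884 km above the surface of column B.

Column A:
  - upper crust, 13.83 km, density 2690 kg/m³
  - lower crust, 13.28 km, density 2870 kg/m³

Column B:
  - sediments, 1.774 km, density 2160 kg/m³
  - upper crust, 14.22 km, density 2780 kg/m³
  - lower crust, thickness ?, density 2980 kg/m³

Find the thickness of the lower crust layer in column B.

Take the compensation level at the base of the deeper column (depth z_c below the surface of column A) and equate Σ ρ_i t_i down to z_c; mantle fills any gap and the z_c terms cancel.
Column A: 13.83×2690 + 13.28×2870 + (z_c − 27.11)×3340
Column B: 0.4884×0 + 1.774×2160 + 14.22×2780 + x×2980 + (z_c − 0.4884 − 15.994 − x)×3340
The z_c×3340 term appears on both sides and cancels. Collect the known terms of each column as K = Σ(ρt)_known − 3340 × (depth of known layers): K_A = 75316.3 − 3340×27.11 = −15231.1; K_B = 43363.44 − 3340×(0.4884 + 15.994) = −11687.776.
Balance: K_A = K_B − x×(3340 − 2980), so x = (K_B − K_A)/(3340 − 2980) = 3543.32/360 = 9.84 km.

9.84 km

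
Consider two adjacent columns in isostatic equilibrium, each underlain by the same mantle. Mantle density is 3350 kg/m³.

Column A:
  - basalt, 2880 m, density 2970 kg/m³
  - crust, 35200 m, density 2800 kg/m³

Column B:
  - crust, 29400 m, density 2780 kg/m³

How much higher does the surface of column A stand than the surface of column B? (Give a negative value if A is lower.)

For any compensation level in the mantle, the mantle terms cancel and isostasy reduces to e = (Σt_A − Σt_B) − (Σ(ρt)_A − Σ(ρt)_B) / ρ_m.
Σt_A = 38080 m; Σt_B = 29400 m; Σ(ρt)_A = 107113600; Σ(ρt)_B = 81732000 (in m·kg/m³).
e = (38080 − 29400) − (107113600 − 81732000) / 3350 = 1100 m.

1100 m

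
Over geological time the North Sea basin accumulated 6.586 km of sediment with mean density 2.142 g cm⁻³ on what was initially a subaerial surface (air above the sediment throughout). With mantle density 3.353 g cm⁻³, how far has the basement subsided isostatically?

Subaerial load: s = t ρ_sed / ρ_m = 6.586 km × 2.142/3.353 = 4.21 km.

4.21 km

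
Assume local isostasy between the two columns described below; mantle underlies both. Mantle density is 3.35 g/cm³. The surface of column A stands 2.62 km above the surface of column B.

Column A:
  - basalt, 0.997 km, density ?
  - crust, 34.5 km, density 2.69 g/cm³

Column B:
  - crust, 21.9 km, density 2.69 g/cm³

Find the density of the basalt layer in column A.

Take the compensation level at the base of the deeper column (depth z_c below the surface of column A) and equate Σ ρ_i t_i down to z_c; mantle fills any gap and the z_c terms cancel.
Column A: 0.997×ρ + 34.5×2.69 + (z_c − 35.497)×3.35
Column B: 2.62×0 + 21.9×2.69 + (z_c − 2.62 − 21.9)×3.35
The z_c×3.35 term appears on both sides and cancels. Collect the known terms of each column as K = Σ(ρt)_known − 3.35 × (depth of known layers): K_A = 92.805 − 3.35×35.497 = −26.10995; K_B = 58.911 − 3.35×(2.62 + 21.9) = −23.231.
Balance: K_A + 0.997×ρ = K_B, so ρ = (K_B − K_A)/0.997 = 2.87895/0.997 = 2.89 g/cm³.

2.89 g/cm³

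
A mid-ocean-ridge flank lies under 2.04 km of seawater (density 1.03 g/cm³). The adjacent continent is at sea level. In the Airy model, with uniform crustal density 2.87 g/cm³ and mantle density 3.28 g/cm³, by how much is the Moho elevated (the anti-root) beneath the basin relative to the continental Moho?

Isostatic balance requires: replacing crust with seawater at the top is compensated by replacing crust with mantle at the base: d (ρ_c − ρ_w) = a (ρ_m − ρ_c).
a = d (ρ_c − ρ_w)/(ρ_m − ρ_c) = 2.04 km × 1.84/0.41 = 9.16 km.

9.16 km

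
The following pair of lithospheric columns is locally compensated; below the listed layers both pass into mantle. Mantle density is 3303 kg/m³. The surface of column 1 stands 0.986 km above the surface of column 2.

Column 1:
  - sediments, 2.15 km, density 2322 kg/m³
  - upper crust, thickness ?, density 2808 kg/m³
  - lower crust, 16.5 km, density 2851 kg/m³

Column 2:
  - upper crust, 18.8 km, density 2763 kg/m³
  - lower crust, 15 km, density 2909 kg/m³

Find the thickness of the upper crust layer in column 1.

19.7 km

Take the compensation level at the base of the deeper column (depth z_c below the surface of column 1) and equate Σ ρ_i t_i down to z_c; mantle fills any gap and the z_c terms cancel.
Column 1: 2.15×2322 + x×2808 + 16.5×2851 + (z_c − 18.65 − x)×3303
Column 2: 0.986×0 + 18.8×2763 + 15×2909 + (z_c − 0.986 − 33.8)×3303
The z_c×3303 term appears on both sides and cancels. Collect the known terms of each column as K = Σ(ρt)_known − 3303 × (depth of known layers): K_1 = 52033.8 − 3303×18.65 = −9567.15; K_2 = 95579.4 − 3303×(0.986 + 33.8) = −19318.758.
Balance: K_1 − x×(3303 − 2808) = K_2, so x = (K_1 − K_2)/(3303 − 2808) = 9751.61/495 = 19.7 km.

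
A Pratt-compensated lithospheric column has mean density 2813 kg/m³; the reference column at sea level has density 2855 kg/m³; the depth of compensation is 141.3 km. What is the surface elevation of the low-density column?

2.11 km

ρ_ref D = ρ (D + h) → h = D (ρ_ref − ρ)/ρ.
h = 141.3 km × (2855 − 2813)/2813 = 2.11 km.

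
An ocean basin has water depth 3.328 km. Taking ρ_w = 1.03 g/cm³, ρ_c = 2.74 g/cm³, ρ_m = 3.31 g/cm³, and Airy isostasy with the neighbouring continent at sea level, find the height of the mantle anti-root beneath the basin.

For local isostatic compensation: replacing crust with seawater at the top is compensated by replacing crust with mantle at the base: d (ρ_c − ρ_w) = a (ρ_m − ρ_c).
a = d (ρ_c − ρ_w)/(ρ_m − ρ_c) = 3.328 km × 1.71/0.57 = 9.98 km.

9.98 km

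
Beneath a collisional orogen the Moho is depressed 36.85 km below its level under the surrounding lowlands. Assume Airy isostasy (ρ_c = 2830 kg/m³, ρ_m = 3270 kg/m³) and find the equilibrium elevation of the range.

By Archimedes' principle applied to the lithosphere: ρ_c h = (ρ_m − ρ_c) r.
h = r (ρ_m − ρ_c) / ρ_c = 36.85 km × (3270 − 2830) / 2830 = 5.73 km.

5.73 km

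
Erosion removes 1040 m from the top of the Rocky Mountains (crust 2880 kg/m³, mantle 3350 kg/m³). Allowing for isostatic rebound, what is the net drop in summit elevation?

Rebound u = e ρ_c/ρ_m = 1040 m × 2880/3350 = 894.1 m.
Net surface drop = e − u = 1040 m − 894.1 m = e (ρ_m − ρ_c)/ρ_m = 146 m.

146 m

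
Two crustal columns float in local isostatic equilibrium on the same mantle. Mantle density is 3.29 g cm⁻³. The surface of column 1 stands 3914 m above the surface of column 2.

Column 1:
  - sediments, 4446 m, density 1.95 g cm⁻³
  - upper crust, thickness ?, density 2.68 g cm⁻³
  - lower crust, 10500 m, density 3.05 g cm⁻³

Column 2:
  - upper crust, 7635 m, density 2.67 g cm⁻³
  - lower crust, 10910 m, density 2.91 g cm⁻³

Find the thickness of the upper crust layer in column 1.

21800 m

Take the compensation level at the base of the deeper column (depth z_c below the surface of column 1) and equate Σ ρ_i t_i down to z_c; mantle fills any gap and the z_c terms cancel.
Column 1: 4446×1.95 + x×2.68 + 10500×3.05 + (z_c − 14946 − x)×3.29
Column 2: 3914×0 + 7635×2.67 + 10910×2.91 + (z_c − 3914 − 18545)×3.29
The z_c×3.29 term appears on both sides and cancels. Collect the known terms of each column as K = Σ(ρt)_known − 3.29 × (depth of known layers): K_1 = 40694.7 − 3.29×14946 = −8477.64; K_2 = 52133.55 − 3.29×(3914 + 18545) = −21756.56.
Balance: K_1 − x×(3.29 − 2.68) = K_2, so x = (K_1 − K_2)/(3.29 − 2.68) = 13278.9/0.61 = 21800 m.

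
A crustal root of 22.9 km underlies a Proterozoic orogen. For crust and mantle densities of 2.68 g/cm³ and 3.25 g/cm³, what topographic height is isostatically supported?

For local isostatic compensation: ρ_c h = (ρ_m − ρ_c) r.
h = r (ρ_m − ρ_c) / ρ_c = 22.9 km × (3.25 − 2.68) / 2.68 = 4.87 km.

4.87 km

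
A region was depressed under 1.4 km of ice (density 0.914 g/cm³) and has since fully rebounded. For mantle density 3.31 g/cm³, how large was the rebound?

Removing the load lets mantle flow back in; uplift u satisfies ρ_ice t = ρ_m u.
u = t ρ_ice/ρ_m = 1.4 km × 0.914/3.31 = 0.387 km.

0.387 km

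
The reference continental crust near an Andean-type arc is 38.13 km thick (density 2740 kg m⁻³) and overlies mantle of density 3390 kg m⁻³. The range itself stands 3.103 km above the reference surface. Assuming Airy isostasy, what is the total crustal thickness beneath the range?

Root depth r = h ρ_c / (ρ_m − ρ_c) = 3.103 km × 2740 / 650 = 13.08 km.
Total thickness = T + h + r = 38.13 km + 3.103 km + 13.08 km = 54.3 km.

54.3 km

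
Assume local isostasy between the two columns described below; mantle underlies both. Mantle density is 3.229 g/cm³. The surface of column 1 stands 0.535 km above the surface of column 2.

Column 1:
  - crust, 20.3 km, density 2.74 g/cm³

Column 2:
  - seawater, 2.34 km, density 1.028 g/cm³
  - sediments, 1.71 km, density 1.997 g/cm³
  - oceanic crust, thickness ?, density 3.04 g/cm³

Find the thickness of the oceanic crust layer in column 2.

4.98 km

Take the compensation level at the base of the deeper column (depth z_c below the surface of column 1) and equate Σ ρ_i t_i down to z_c; mantle fills any gap and the z_c terms cancel.
Column 1: 20.3×2.74 + (z_c − 20.3)×3.229
Column 2: 0.535×0 + 2.34×1.028 + 1.71×1.997 + x×3.04 + (z_c − 0.535 − 4.05 − x)×3.229
The z_c×3.229 term appears on both sides and cancels. Collect the known terms of each column as K = Σ(ρt)_known − 3.229 × (depth of known layers): K_1 = 55.622 − 3.229×20.3 = −9.9267; K_2 = 5.82039 − 3.229×(0.535 + 4.05) = −8.984575.
Balance: K_1 = K_2 − x×(3.229 − 3.04), so x = (K_2 − K_1)/(3.229 − 3.04) = 0.942125/0.189 = 4.98 km.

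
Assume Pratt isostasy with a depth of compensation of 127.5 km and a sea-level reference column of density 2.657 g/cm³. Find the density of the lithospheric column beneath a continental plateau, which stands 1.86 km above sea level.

2.62 g/cm³

Pratt balance: ρ_ref D = ρ (D + h).
ρ = ρ_ref D/(D + h) = 2.657 × 127.5 km/(127.5 km + 1.86 km) = 2.62 g/cm³.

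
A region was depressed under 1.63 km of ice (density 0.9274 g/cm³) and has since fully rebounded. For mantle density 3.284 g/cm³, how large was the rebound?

0.46 km

Removing the load lets mantle flow back in; uplift u satisfies ρ_ice t = ρ_m u.
u = t ρ_ice/ρ_m = 1.63 km × 0.9274/3.284 = 0.46 km.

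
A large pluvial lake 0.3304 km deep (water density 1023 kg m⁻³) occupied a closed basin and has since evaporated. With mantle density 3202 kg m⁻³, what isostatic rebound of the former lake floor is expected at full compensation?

0.106 km

u = d ρ_w/ρ_m = 0.3304 km × 1023/3202 = 0.106 km.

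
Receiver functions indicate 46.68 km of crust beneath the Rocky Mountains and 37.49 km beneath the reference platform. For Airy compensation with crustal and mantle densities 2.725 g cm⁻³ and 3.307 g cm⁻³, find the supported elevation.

1.62 km

Excess crust Δ = 46.68 km − 37.49 km = 9.19 km, split between elevation h and root r with h + r = Δ.
Airy balance ρ_c h = (ρ_m − ρ_c) r gives r = h ρ_c/(ρ_m − ρ_c), so h (1 + ρ_c/(ρ_m − ρ_c)) = Δ, i.e. h = Δ (ρ_m − ρ_c)/ρ_m.
h = 9.19 km × 0.582/3.307 = 1.62 km.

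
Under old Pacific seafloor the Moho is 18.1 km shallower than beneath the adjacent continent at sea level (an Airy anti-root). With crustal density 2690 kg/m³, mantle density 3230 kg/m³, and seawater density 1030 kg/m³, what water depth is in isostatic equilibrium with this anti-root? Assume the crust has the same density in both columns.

Replacing a thickness d of crust by seawater at the top must be balanced by replacing crust with mantle at the base: d (ρ_c − ρ_w) = a (ρ_m − ρ_c).
d = a (ρ_m − ρ_c)/(ρ_c − ρ_w) = 18.1 km × 540/1660 = 5.89 km.

5.89 km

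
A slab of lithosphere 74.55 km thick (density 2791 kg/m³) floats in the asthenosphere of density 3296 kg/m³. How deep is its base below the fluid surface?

63.1 km

Draft d = t ρ_obj/ρ_fluid = 74.55 km × 2791/3296 = 63.1 km.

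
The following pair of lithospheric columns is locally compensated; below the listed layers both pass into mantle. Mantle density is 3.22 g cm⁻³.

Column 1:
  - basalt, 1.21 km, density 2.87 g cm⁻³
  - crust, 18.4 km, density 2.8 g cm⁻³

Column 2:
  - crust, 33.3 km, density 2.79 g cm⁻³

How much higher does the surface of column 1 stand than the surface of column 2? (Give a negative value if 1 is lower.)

For any compensation level in the mantle, the mantle terms cancel and isostasy reduces to e = (Σt_1 − Σt_2) − (Σ(ρt)_1 − Σ(ρt)_2) / ρ_m.
Σt_1 = 19.61 km; Σt_2 = 33.3 km; Σ(ρt)_1 = 54.9927; Σ(ρt)_2 = 92.907 (in km·g cm⁻³).
e = (19.61 − 33.3) − (54.9927 − 92.907) / 3.22 = −1.92 km.

−1.92 km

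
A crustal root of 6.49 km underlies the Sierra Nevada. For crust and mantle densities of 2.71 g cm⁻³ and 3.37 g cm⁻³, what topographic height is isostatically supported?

1.58 km

Equating mass per unit area of the two columns: ρ_c h = (ρ_m − ρ_c) r.
h = r (ρ_m − ρ_c) / ρ_c = 6.49 km × (3.37 − 2.71) / 2.71 = 1.58 km.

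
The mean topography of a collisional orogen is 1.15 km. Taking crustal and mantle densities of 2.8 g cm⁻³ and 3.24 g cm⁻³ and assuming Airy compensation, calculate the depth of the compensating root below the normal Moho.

Equating mass per unit area of the two columns: the weight of the topography is balanced by the buoyancy of the root, ρ_c h = (ρ_m − ρ_c) r.
r = h · ρ_c / (ρ_m − ρ_c) = 1.15 km × 2.8 / (3.24 − 2.8) = 7.32 km.

7.32 km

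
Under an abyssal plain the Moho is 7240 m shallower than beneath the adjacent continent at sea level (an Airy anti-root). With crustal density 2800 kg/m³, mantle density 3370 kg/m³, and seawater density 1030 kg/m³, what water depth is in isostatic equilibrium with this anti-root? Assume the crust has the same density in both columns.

Replacing a thickness d of crust by seawater at the top must be balanced by replacing crust with mantle at the base: d (ρ_c − ρ_w) = a (ρ_m − ρ_c).
d = a (ρ_m − ρ_c)/(ρ_c − ρ_w) = 7240 m × 570/1770 = 2330 m.

2330 m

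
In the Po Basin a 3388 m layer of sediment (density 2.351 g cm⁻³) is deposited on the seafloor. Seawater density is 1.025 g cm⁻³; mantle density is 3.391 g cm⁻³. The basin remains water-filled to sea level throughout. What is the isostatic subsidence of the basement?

Submarine loading: the sediment displaces seawater, and the subsidence is in turn flooded, so s (ρ_m − ρ_w) = t (ρ_sed − ρ_w).
s = 3388 m × (2.351 − 1.025) / (3.391 − 1.025) = 1900 m.

1900 m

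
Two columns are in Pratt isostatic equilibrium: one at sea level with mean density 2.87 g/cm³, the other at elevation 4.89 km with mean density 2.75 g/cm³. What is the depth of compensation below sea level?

112 km

ρ_ref D = ρ (D + h) → D (ρ_ref − ρ) = ρ h.
D = ρ h/(ρ_ref − ρ) = 2.75 × 4.89 km/(2.87 − 2.75) = 112 km.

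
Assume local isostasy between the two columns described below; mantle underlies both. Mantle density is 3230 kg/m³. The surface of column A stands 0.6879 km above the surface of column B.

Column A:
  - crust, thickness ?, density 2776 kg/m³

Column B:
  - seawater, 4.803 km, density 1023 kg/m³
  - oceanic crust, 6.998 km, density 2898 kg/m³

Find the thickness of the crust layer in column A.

Take the compensation level at the base of the deeper column (depth z_c below the surface of column A) and equate Σ ρ_i t_i down to z_c; mantle fills any gap and the z_c terms cancel.
Column A: x×2776 + (z_c − 0 − x)×3230
Column B: 0.6879×0 + 4.803×1023 + 6.998×2898 + (z_c − 0.6879 − 11.801)×3230
The z_c×3230 term appears on both sides and cancels. Collect the known terms of each column as K = Σ(ρt)_known − 3230 × (depth of known layers): K_A = 0 − 3230×0 = 0; K_B = 25193.673 − 3230×(0.6879 + 11.801) = −15145.474.
Balance: K_A − x×(3230 − 2776) = K_B, so x = (K_A − K_B)/(3230 − 2776) = 15145.5/454 = 33.4 km.

33.4 km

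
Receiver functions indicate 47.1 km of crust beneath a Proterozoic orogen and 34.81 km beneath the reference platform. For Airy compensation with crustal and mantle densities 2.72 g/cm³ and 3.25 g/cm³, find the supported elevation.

2 km

Excess crust Δ = 47.1 km − 34.81 km = 12.29 km, split between elevation h and root r with h + r = Δ.
Airy balance ρ_c h = (ρ_m − ρ_c) r gives r = h ρ_c/(ρ_m − ρ_c), so h (1 + ρ_c/(ρ_m − ρ_c)) = Δ, i.e. h = Δ (ρ_m − ρ_c)/ρ_m.
h = 12.29 km × 0.53/3.25 = 2 km.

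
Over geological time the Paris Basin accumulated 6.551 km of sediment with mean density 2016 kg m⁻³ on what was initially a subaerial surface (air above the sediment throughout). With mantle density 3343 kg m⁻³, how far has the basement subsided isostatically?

Subaerial load: s = t ρ_sed / ρ_m = 6.551 km × 2016/3343 = 3.95 km.

3.95 km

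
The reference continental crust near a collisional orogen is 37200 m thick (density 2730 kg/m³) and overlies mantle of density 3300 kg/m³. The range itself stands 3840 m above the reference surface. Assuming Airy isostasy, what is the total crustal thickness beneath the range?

Root depth r = h ρ_c / (ρ_m − ρ_c) = 3840 m × 2730 / 570 = 18390 m.
Total thickness = T + h + r = 37200 m + 3840 m + 18390 m = 59400 m.

59400 m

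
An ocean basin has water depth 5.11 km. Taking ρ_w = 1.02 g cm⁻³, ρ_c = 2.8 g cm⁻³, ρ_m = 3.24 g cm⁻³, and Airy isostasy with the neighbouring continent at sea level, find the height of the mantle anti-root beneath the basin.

For local isostatic compensation: replacing crust with seawater at the top is compensated by replacing crust with mantle at the base: d (ρ_c − ρ_w) = a (ρ_m − ρ_c).
a = d (ρ_c − ρ_w)/(ρ_m − ρ_c) = 5.11 km × 1.78/0.44 = 20.7 km.

20.7 km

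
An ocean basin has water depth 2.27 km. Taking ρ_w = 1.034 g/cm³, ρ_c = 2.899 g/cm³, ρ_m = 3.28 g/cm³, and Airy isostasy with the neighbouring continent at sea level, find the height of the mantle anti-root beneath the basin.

11.1 km

Equating mass per unit area of the two columns: replacing crust with seawater at the top is compensated by replacing crust with mantle at the base: d (ρ_c − ρ_w) = a (ρ_m − ρ_c).
a = d (ρ_c − ρ_w)/(ρ_m − ρ_c) = 2.27 km × 1.865/0.381 = 11.1 km.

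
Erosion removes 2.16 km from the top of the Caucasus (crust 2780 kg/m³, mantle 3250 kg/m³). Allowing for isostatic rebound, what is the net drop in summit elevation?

0.312 km

Rebound u = e ρ_c/ρ_m = 2.16 km × 2780/3250 = 1.848 km.
Net surface drop = e − u = 2.16 km − 1.848 km = e (ρ_m − ρ_c)/ρ_m = 0.312 km.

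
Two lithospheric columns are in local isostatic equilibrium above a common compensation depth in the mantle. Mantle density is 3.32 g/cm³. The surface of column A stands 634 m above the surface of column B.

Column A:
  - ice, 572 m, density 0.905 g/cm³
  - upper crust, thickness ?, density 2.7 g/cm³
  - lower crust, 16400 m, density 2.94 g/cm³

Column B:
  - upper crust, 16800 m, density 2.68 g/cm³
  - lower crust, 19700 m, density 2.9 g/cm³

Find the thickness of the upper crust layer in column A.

21800 m

Take the compensation level at the base of the deeper column (depth z_c below the surface of column A) and equate Σ ρ_i t_i down to z_c; mantle fills any gap and the z_c terms cancel.
Column A: 572×0.905 + x×2.7 + 16400×2.94 + (z_c − 16972 − x)×3.32
Column B: 634×0 + 16800×2.68 + 19700×2.9 + (z_c − 634 − 36500)×3.32
The z_c×3.32 term appears on both sides and cancels. Collect the known terms of each column as K = Σ(ρt)_known − 3.32 × (depth of known layers): K_A = 48733.66 − 3.32×16972 = −7613.38; K_B = 102154 − 3.32×(634 + 36500) = −21130.88.
Balance: K_A − x×(3.32 − 2.7) = K_B, so x = (K_A − K_B)/(3.32 − 2.7) = 13517.5/0.62 = 21800 m.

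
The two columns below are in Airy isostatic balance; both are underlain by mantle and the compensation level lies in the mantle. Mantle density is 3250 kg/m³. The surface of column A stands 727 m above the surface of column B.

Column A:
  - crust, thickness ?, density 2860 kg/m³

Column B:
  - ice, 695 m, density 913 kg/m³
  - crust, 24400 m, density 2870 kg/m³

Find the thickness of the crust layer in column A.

34000 m

Take the compensation level at the base of the deeper column (depth z_c below the surface of column A) and equate Σ ρ_i t_i down to z_c; mantle fills any gap and the z_c terms cancel.
Column A: x×2860 + (z_c − 0 − x)×3250
Column B: 727×0 + 695×913 + 24400×2870 + (z_c − 727 − 25095)×3250
The z_c×3250 term appears on both sides and cancels. Collect the known terms of each column as K = Σ(ρt)_known − 3250 × (depth of known layers): K_A = 0 − 3250×0 = 0; K_B = 70662535 − 3250×(727 + 25095) = −13258965.
Balance: K_A − x×(3250 − 2860) = K_B, so x = (K_A − K_B)/(3250 − 2860) = 13259000/390 = 34000 m.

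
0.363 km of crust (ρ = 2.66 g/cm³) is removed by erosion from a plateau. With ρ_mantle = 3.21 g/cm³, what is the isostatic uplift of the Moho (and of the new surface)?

0.301 km

Unloading: uplift u = e ρ_c/ρ_m = 0.363 km × 2.66/3.21 = 0.301 km.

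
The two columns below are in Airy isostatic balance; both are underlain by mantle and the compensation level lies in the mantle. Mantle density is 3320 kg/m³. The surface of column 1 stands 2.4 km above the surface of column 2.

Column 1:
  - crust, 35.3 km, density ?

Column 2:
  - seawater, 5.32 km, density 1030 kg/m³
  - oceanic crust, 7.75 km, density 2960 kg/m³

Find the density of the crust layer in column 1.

Take the compensation level at the base of the deeper column (depth z_c below the surface of column 1) and equate Σ ρ_i t_i down to z_c; mantle fills any gap and the z_c terms cancel.
Column 1: 35.3×ρ + (z_c − 35.3)×3320
Column 2: 2.4×0 + 5.32×1030 + 7.75×2960 + (z_c − 2.4 − 13.07)×3320
The z_c×3320 term appears on both sides and cancels. Collect the known terms of each column as K = Σ(ρt)_known − 3320 × (depth of known layers): K_1 = 0 − 3320×35.3 = −117196; K_2 = 28419.6 − 3320×(2.4 + 13.07) = −22940.8.
Balance: K_1 + 35.3×ρ = K_2, so ρ = (K_2 − K_1)/35.3 = 94255.2/35.3 = 2670 kg/m³.

2670 kg/m³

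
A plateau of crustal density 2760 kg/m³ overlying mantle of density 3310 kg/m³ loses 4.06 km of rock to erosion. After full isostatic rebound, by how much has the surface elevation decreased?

Rebound u = e ρ_c/ρ_m = 4.06 km × 2760/3310 = 3.385 km.
Net surface drop = e − u = 4.06 km − 3.385 km = e (ρ_m − ρ_c)/ρ_m = 0.675 km.

0.675 km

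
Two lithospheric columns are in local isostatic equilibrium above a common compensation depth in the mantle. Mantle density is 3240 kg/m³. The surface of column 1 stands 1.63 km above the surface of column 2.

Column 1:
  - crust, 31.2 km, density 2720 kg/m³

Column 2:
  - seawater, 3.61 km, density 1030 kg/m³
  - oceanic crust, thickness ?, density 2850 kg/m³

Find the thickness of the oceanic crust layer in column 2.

Take the compensation level at the base of the deeper column (depth z_c below the surface of column 1) and equate Σ ρ_i t_i down to z_c; mantle fills any gap and the z_c terms cancel.
Column 1: 31.2×2720 + (z_c − 31.2)×3240
Column 2: 1.63×0 + 3.61×1030 + x×2850 + (z_c − 1.63 − 3.61 − x)×3240
The z_c×3240 term appears on both sides and cancels. Collect the known terms of each column as K = Σ(ρt)_known − 3240 × (depth of known layers): K_1 = 84864 − 3240×31.2 = −16224; K_2 = 3718.3 − 3240×(1.63 + 3.61) = −13259.3.
Balance: K_1 = K_2 − x×(3240 − 2850), so x = (K_2 − K_1)/(3240 − 2850) = 2964.7/390 = 7.6 km.

7.6 km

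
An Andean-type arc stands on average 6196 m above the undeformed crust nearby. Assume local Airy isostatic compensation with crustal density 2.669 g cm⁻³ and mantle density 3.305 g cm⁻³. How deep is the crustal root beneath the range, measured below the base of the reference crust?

26000 m

Equating mass per unit area of the two columns: the weight of the topography is balanced by the buoyancy of the root, ρ_c h = (ρ_m − ρ_c) r.
r = h · ρ_c / (ρ_m − ρ_c) = 6196 m × 2.669 / (3.305 − 2.669) = 26000 m.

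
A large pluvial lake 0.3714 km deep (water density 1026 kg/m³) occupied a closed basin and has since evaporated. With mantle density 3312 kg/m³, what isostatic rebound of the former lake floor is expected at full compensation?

0.115 km

u = d ρ_w/ρ_m = 0.3714 km × 1026/3312 = 0.115 km.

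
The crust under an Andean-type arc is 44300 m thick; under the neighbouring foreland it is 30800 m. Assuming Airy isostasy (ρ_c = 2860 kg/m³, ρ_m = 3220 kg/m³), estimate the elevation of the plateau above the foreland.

1510 m

Excess crust Δ = 44300 m − 30800 m = 13500 m, split between elevation h and root r with h + r = Δ.
Airy balance ρ_c h = (ρ_m − ρ_c) r gives r = h ρ_c/(ρ_m − ρ_c), so h (1 + ρ_c/(ρ_m − ρ_c)) = Δ, i.e. h = Δ (ρ_m − ρ_c)/ρ_m.
h = 13500 m × 360/3220 = 1510 m.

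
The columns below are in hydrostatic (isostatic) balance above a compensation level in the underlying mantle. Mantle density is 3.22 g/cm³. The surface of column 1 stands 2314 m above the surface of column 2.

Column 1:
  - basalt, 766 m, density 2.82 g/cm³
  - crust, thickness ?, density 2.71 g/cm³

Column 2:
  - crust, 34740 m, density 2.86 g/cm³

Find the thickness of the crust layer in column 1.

38500 m

Take the compensation level at the base of the deeper column (depth z_c below the surface of column 1) and equate Σ ρ_i t_i down to z_c; mantle fills any gap and the z_c terms cancel.
Column 1: 766×2.82 + x×2.71 + (z_c − 766 − x)×3.22
Column 2: 2314×0 + 34740×2.86 + (z_c − 2314 − 34740)×3.22
The z_c×3.22 term appears on both sides and cancels. Collect the known terms of each column as K = Σ(ρt)_known − 3.22 × (depth of known layers): K_1 = 2160.12 − 3.22×766 = −306.4; K_2 = 99356.4 − 3.22×(2314 + 34740) = −19957.48.
Balance: K_1 − x×(3.22 − 2.71) = K_2, so x = (K_1 − K_2)/(3.22 − 2.71) = 19651.1/0.51 = 38500 m.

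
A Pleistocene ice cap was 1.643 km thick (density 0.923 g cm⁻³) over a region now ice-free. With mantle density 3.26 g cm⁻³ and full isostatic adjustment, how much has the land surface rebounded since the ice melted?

Removing the load lets mantle flow back in; uplift u satisfies ρ_ice t = ρ_m u.
u = t ρ_ice/ρ_m = 1.643 km × 0.923/3.26 = 0.465 km.

0.465 km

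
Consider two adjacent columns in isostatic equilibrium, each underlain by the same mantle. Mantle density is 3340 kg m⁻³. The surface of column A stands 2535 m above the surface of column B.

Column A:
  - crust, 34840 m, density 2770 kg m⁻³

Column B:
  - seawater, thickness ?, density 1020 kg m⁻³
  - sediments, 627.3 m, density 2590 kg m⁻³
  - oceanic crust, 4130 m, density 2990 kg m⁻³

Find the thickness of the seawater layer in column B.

Take the compensation level at the base of the deeper column (depth z_c below the surface of column A) and equate Σ ρ_i t_i down to z_c; mantle fills any gap and the z_c terms cancel.
Column A: 34840×2770 + (z_c − 34840)×3340
Column B: 2535×0 + x×1020 + 627.3×2590 + 4130×2990 + (z_c − 2535 − 4757.3 − x)×3340
The z_c×3340 term appears on both sides and cancels. Collect the known terms of each column as K = Σ(ρt)_known − 3340 × (depth of known layers): K_A = 96506800 − 3340×34840 = −19858800; K_B = 13973407 − 3340×(2535 + 4757.3) = −10382875.
Balance: K_A = K_B − x×(3340 − 1020), so x = (K_B − K_A)/(3340 − 1020) = 9475930/2320 = 4080 m.

4080 m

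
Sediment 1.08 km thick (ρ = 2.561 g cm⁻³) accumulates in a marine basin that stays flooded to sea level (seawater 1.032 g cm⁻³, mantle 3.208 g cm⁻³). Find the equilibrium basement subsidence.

Submarine loading: the sediment displaces seawater, and the subsidence is in turn flooded, so s (ρ_m − ρ_w) = t (ρ_sed − ρ_w).
s = 1.08 km × (2.561 − 1.032) / (3.208 − 1.032) = 0.759 km.

0.759 km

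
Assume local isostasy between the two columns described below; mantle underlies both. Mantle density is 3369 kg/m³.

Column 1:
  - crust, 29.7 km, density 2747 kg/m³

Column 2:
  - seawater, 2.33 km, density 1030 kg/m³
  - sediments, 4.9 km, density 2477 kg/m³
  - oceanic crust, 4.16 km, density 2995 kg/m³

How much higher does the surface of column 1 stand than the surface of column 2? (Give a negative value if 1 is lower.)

2.11 km

For any compensation level in the mantle, the mantle terms cancel and isostasy reduces to e = (Σt_1 − Σt_2) − (Σ(ρt)_1 − Σ(ρt)_2) / ρ_m.
Σt_1 = 29.7 km; Σt_2 = 11.39 km; Σ(ρt)_1 = 81585.9; Σ(ρt)_2 = 26996.4 (in km·kg/m³).
e = (29.7 − 11.39) − (81585.9 − 26996.4) / 3369 = 2.11 km.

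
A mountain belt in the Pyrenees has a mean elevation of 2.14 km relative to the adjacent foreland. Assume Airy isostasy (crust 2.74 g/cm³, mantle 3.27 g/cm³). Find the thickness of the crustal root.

Equating mass per unit area of the two columns: the weight of the topography is balanced by the buoyancy of the root, ρ_c h = (ρ_m − ρ_c) r.
r = h · ρ_c / (ρ_m − ρ_c) = 2.14 km × 2.74 / (3.27 − 2.74) = 11.1 km.

11.1 km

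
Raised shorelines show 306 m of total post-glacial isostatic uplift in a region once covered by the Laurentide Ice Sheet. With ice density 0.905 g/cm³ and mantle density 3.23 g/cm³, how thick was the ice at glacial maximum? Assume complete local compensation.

u = t ρ_ice/ρ_m → t = u ρ_m/ρ_ice = 306 m × 3.23/0.905 = 1090 m.

1090 m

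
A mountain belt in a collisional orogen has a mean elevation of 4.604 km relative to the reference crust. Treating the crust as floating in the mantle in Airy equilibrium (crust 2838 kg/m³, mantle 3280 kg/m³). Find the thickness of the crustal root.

By Archimedes' principle applied to the lithosphere: the weight of the topography is balanced by the buoyancy of the root, ρ_c h = (ρ_m − ρ_c) r.
r = h · ρ_c / (ρ_m − ρ_c) = 4.604 km × 2838 / (3280 − 2838) = 29.6 km.

29.6 km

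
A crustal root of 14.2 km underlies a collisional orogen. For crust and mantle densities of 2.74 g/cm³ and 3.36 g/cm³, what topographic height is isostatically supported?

Balancing pressure at the compensation depth: ρ_c h = (ρ_m − ρ_c) r.
h = r (ρ_m − ρ_c) / ρ_c = 14.2 km × (3.36 − 2.74) / 2.74 = 3.21 km.

3.21 km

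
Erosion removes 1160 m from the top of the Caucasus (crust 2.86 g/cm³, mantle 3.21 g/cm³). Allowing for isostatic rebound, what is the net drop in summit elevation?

Rebound u = e ρ_c/ρ_m = 1160 m × 2.86/3.21 = 1034 m.
Net surface drop = e − u = 1160 m − 1034 m = e (ρ_m − ρ_c)/ρ_m = 126 m.

126 m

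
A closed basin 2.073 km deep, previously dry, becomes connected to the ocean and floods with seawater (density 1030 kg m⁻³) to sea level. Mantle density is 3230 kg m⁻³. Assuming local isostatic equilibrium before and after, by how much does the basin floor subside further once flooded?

After flooding the water column is d + s deep. Its weight must equal the weight of mantle displaced by the extra subsidence s: (d + s) ρ_w = s ρ_m.
s = d ρ_w / (ρ_m − ρ_w) = 2.073 km × 1030/(3230 − 1030) = 0.971 km.

0.971 km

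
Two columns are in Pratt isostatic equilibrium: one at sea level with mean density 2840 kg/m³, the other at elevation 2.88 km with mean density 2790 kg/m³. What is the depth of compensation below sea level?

161 km

ρ_ref D = ρ (D + h) → D (ρ_ref − ρ) = ρ h.
D = ρ h/(ρ_ref − ρ) = 2790 × 2.88 km/(2840 − 2790) = 161 km.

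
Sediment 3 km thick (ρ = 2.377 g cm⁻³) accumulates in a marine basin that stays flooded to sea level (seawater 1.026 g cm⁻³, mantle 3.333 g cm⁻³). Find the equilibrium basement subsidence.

1.76 km

Submarine loading: the sediment displaces seawater, and the subsidence is in turn flooded, so s (ρ_m − ρ_w) = t (ρ_sed − ρ_w).
s = 3 km × (2.377 − 1.026) / (3.333 − 1.026) = 1.76 km.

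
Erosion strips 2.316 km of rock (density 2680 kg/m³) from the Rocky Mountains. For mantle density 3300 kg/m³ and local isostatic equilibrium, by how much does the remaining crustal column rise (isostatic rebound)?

1.88 km

Unloading: uplift u = e ρ_c/ρ_m = 2.316 km × 2680/3300 = 1.88 km.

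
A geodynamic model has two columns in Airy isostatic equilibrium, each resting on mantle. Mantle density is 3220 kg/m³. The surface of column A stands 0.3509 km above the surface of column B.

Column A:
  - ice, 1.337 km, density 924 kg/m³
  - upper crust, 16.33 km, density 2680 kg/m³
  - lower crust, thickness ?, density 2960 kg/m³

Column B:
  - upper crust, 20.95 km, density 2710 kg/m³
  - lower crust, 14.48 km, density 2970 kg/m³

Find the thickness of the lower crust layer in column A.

13.6 km

Take the compensation level at the base of the deeper column (depth z_c below the surface of column A) and equate Σ ρ_i t_i down to z_c; mantle fills any gap and the z_c terms cancel.
Column A: 1.337×924 + 16.33×2680 + x×2960 + (z_c − 17.667 − x)×3220
Column B: 0.3509×0 + 20.95×2710 + 14.48×2970 + (z_c − 0.3509 − 35.43)×3220
The z_c×3220 term appears on both sides and cancels. Collect the known terms of each column as K = Σ(ρt)_known − 3220 × (depth of known layers): K_A = 44999.788 − 3220×17.667 = −11887.952; K_B = 99780.1 − 3220×(0.3509 + 35.43) = −15434.398.
Balance: K_A − x×(3220 − 2960) = K_B, so x = (K_A − K_B)/(3220 − 2960) = 3546.45/260 = 13.6 km.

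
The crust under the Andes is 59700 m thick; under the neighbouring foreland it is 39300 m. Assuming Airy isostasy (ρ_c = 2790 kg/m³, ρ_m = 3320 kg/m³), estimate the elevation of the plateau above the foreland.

3260 m

Excess crust Δ = 59700 m − 39300 m = 20400 m, split between elevation h and root r with h + r = Δ.
Airy balance ρ_c h = (ρ_m − ρ_c) r gives r = h ρ_c/(ρ_m − ρ_c), so h (1 + ρ_c/(ρ_m − ρ_c)) = Δ, i.e. h = Δ (ρ_m − ρ_c)/ρ_m.
h = 20400 m × 530/3320 = 3260 m.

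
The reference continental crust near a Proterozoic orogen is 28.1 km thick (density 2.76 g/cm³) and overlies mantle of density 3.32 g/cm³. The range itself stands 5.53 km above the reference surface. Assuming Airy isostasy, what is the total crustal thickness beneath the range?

60.9 km

Root depth r = h ρ_c / (ρ_m − ρ_c) = 5.53 km × 2.76 / 0.56 = 27.25 km.
Total thickness = T + h + r = 28.1 km + 5.53 km + 27.25 km = 60.9 km.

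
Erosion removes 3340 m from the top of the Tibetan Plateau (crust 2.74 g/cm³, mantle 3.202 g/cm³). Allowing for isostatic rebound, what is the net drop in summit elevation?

482 m

Rebound u = e ρ_c/ρ_m = 3340 m × 2.74/3.202 = 2858 m.
Net surface drop = e − u = 3340 m − 2858 m = e (ρ_m − ρ_c)/ρ_m = 482 m.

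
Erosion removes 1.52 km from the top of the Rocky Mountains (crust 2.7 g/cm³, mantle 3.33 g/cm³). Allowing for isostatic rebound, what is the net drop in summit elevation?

Rebound u = e ρ_c/ρ_m = 1.52 km × 2.7/3.33 = 1.232 km.
Net surface drop = e − u = 1.52 km − 1.232 km = e (ρ_m − ρ_c)/ρ_m = 0.288 km.

0.288 km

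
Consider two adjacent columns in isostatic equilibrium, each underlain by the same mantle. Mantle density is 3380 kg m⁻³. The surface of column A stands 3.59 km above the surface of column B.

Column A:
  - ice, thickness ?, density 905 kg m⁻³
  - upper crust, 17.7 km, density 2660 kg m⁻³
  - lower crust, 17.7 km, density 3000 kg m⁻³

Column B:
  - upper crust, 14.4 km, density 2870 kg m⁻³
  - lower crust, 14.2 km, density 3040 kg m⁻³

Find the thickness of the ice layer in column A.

Take the compensation level at the base of the deeper column (depth z_c below the surface of column A) and equate Σ ρ_i t_i down to z_c; mantle fills any gap and the z_c terms cancel.
Column A: x×905 + 17.7×2660 + 17.7×3000 + (z_c − 35.4 − x)×3380
Column B: 3.59×0 + 14.4×2870 + 14.2×3040 + (z_c − 3.59 − 28.6)×3380
The z_c×3380 term appears on both sides and cancels. Collect the known terms of each column as K = Σ(ρt)_known − 3380 × (depth of known layers): K_A = 100182 − 3380×35.4 = −19470; K_B = 84496 − 3380×(3.59 + 28.6) = −24306.2.
Balance: K_A − x×(3380 − 905) = K_B, so x = (K_A − K_B)/(3380 − 905) = 4836.2/2475 = 1.95 km.

1.95 km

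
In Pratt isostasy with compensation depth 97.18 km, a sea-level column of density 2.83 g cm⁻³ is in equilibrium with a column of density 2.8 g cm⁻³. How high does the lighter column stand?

ρ_ref D = ρ (D + h) → h = D (ρ_ref − ρ)/ρ.
h = 97.18 km × (2.83 − 2.8)/2.8 = 1.04 km.

1.04 km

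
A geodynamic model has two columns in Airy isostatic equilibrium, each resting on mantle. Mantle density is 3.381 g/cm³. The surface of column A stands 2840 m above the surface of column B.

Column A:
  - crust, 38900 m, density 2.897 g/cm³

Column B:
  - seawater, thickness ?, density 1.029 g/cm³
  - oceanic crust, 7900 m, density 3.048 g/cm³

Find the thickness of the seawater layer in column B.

Take the compensation level at the base of the deeper column (depth z_c below the surface of column A) and equate Σ ρ_i t_i down to z_c; mantle fills any gap and the z_c terms cancel.
Column A: 38900×2.897 + (z_c − 38900)×3.381
Column B: 2840×0 + x×1.029 + 7900×3.048 + (z_c − 2840 − 7900 − x)×3.381
The z_c×3.381 term appears on both sides and cancels. Collect the known terms of each column as K = Σ(ρt)_known − 3.381 × (depth of known layers): K_A = 112693.3 − 3.381×38900 = −18827.6; K_B = 24079.2 − 3.381×(2840 + 7900) = −12232.74.
Balance: K_A = K_B − x×(3.381 − 1.029), so x = (K_B − K_A)/(3.381 − 1.029) = 6594.86/2.352 = 2800 m.

2800 m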